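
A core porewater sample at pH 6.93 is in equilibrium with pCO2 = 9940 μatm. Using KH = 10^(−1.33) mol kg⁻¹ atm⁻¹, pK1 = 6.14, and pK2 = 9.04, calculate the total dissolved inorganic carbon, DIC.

DIC = 3.35 mmol/kg

[CO2*] = KH · pCO2 = 10^(−1.33) × 9940×10^-6 = 4.649×10^-4 mol/kg
α₀ = 1/(1 + K1/[H⁺] + K1K2/[H⁺]²) = 1/(1 + 10^+0.79 + 10^-1.32) = 0.1386
DIC = [CO2*]/α₀ = 4.649×10^-4 / 0.1386 = 3.35 mmol/kg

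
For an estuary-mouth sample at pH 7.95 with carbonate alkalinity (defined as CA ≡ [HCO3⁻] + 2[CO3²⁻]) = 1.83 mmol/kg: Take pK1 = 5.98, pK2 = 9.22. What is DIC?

CA = [HCO3⁻] + 2[CO3²⁻] = (α₁ + 2α₂)·DIC
At pH 7.95: [H⁺]/K1 = 10^-1.97 = 0.010715, K2/[H⁺] = 10^-1.27 = 0.053703
α₁ = 1/(1 + 0.010715 + 0.053703) = 1/1.0644 = 0.9395; α₂ = α₁·K2/[H⁺] = 0.05045
α₁ + 2α₂ = 1.0404
DIC = CA / (α₁ + 2α₂) = 1.83 / 1.0404 = 1.76 mmol/kg

DIC = 1.76 mmol/kg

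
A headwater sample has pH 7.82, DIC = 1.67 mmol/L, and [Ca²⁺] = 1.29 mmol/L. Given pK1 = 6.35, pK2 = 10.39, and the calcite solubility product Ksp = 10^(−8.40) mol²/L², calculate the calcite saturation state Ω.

α₂ = 1 / (1 + [H⁺]/K2 + [H⁺]²/(K1K2)) = 1 / (1 + 10^+2.57 + 10^+1.10)
   = 1 / (1 + 371.54 + 12.589) = 1/385.12 = 0.002597
[CO3²⁻] = α₂ × DIC = 0.002597 × 1.67 = 0.004336 mmol/L = 4.336 μmol/L
Ksp = 10^(−8.40) = 3.981×10^-9
Ω = [Ca²⁺][CO3²⁻]/Ksp = (1.29×10^-3)(4.336×10^-6) / 3.981×10^-9 = 1.41

Ω = 1.41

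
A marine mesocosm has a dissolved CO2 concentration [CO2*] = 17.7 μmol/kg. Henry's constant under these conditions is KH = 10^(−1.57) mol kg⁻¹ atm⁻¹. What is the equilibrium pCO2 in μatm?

KH = 10^(−1.57) = 2.692×10^-2 mol kg⁻¹ atm⁻¹
pCO2 = [CO2*]/KH = 17.7×10^-6 / 2.692×10^-2 = 6.58×10^-4 atm = 658 μatm

pCO2 = 658 μatm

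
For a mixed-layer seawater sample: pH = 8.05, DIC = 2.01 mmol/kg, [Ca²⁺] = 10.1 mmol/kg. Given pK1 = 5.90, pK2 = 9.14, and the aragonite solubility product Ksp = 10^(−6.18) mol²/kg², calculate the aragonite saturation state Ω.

α₂ = 1 / (1 + [H⁺]/K2 + [H⁺]²/(K1K2)) = 1 / (1 + 10^+1.09 + 10^-1.06)
   = 1 / (1 + 12.303 + 0.087096) = 1/13.390 = 0.07468
[CO3²⁻] = α₂ × DIC = 0.07468 × 2.01 = 0.1501 mmol/kg
Ksp = 10^(−6.18) = 6.607×10^-7
Ω = [Ca²⁺][CO3²⁻]/Ksp = (10.1×10^-3)(1.501×10^-4) / 6.607×10^-7 = 2.29

Ω = 2.29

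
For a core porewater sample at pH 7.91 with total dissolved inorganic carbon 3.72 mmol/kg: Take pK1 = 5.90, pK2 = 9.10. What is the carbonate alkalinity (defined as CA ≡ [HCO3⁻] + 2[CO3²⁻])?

CA = [HCO3⁻] + 2[CO3²⁻] = (α₁ + 2α₂)·DIC
At pH 7.91: [H⁺]/K1 = 10^-2.01 = 0.0097724, K2/[H⁺] = 10^-1.19 = 0.064565
α₁ = 1/(1 + 0.0097724 + 0.064565) = 1/1.0743 = 0.9308; α₂ = α₁·K2/[H⁺] = 0.06010
α₁ + 2α₂ = 1.0510
CA = 1.0510 × 3.72 = 3.91 mmol/kg

CA = 3.91 mmol/kg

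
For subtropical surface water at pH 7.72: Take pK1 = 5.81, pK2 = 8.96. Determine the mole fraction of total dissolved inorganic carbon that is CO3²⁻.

α₂ = 0.0538

α₂ = 1 / (1 + [H⁺]/K2 + [H⁺]²/(K1K2)) = 1 / (1 + 10^+1.24 + 10^-0.67)
   = 1 / (1 + 17.378 + 0.21380) = 1/18.592 = 0.05379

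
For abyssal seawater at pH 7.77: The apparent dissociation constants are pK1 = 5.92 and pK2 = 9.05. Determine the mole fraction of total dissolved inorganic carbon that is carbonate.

α₂ = 0.0492

α₂ = 1 / (1 + [H⁺]/K2 + [H⁺]²/(K1K2)) = 1 / (1 + 10^+1.28 + 10^-0.57)
   = 1 / (1 + 19.055 + 0.26915) = 1/20.324 = 0.04920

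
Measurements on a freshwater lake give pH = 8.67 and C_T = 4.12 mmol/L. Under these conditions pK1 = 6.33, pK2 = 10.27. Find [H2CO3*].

α₀ = 1 / (1 + K1/[H⁺] + K1K2/[H⁺]²) = 1 / (1 + 10^+2.34 + 10^+0.74)
   = 1 / (1 + 218.78 + 5.4954) = 1/225.27 = 0.004439
[CO2*] = α₀ × DIC = 0.004439 × 4.12 = 0.0183 mmol/L = 18.3 μmol/L

[CO2*] = 18.3 μmol/L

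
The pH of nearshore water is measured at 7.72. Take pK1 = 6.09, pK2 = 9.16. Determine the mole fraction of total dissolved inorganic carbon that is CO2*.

α₀ = 0.0221

α₀ = 1 / (1 + K1/[H⁺] + K1K2/[H⁺]²) = 1 / (1 + 10^+1.63 + 10^+0.19)
   = 1 / (1 + 42.658 + 1.5488) = 1/45.207 = 0.02212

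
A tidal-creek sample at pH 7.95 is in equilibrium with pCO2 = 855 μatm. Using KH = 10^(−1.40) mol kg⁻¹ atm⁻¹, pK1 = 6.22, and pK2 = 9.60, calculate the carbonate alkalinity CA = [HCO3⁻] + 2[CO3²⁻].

CA = 1.91 mmol/kg

[CO2*] = KH · pCO2 = 10^(−1.40) × 855×10^-6 = 3.404×10^-5 mol/kg
α₀ = 1/(1 + K1/[H⁺] + K1K2/[H⁺]²) = 1/(1 + 10^+1.73 + 10^+0.08) = 0.01789
DIC = [CO2*]/α₀ = 3.404×10^-5 / 0.01789 = 1.903 mmol/kg
CA = (α₁ + 2α₂)·DIC = (0.9606 + 2×0.02151) × 1.903 = 1.91 mmol/kg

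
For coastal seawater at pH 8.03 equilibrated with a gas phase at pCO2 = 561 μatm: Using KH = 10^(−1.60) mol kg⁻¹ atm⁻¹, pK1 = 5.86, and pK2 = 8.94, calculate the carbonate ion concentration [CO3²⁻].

[CO2*] = KH · pCO2 = 10^(−1.60) × 561×10^-6 = 1.409×10^-5 mol/kg
α₀ = 1/(1 + K1/[H⁺] + K1K2/[H⁺]²) = 1/(1 + 10^+2.17 + 10^+1.26) = 0.005984
DIC = [CO2*]/α₀ = 1.409×10^-5 / 0.005984 = 2.355 mmol/kg
[CO3²⁻] = α₂·DIC; α₂ = 0.1089, so [CO3²⁻] = 0.1089 × 2.355 = 0.256 mmol/kg

[CO3²⁻] = 0.256 mmol/kg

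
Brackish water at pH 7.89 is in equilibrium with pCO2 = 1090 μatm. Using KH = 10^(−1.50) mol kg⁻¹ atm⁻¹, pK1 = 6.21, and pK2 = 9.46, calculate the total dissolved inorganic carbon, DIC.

DIC = 1.73 mmol/kg

[CO2*] = KH · pCO2 = 10^(−1.50) × 1090×10^-6 = 3.447×10^-5 mol/kg
α₀ = 1/(1 + K1/[H⁺] + K1K2/[H⁺]²) = 1/(1 + 10^+1.68 + 10^+0.11) = 0.01994
DIC = [CO2*]/α₀ = 3.447×10^-5 / 0.01994 = 1.73 mmol/kg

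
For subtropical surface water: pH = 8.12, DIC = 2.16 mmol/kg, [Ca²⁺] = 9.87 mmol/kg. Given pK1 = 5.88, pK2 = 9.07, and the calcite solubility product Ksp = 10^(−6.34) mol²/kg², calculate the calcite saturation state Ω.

α₂ = 1 / (1 + [H⁺]/K2 + [H⁺]²/(K1K2)) = 1 / (1 + 10^+0.95 + 10^-1.29)
   = 1 / (1 + 8.9125 + 0.051286) = 1/9.9638 = 0.1004
[CO3²⁻] = α₂ × DIC = 0.1004 × 2.16 = 0.2168 mmol/kg
Ksp = 10^(−6.34) = 4.571×10^-7
Ω = [Ca²⁺][CO3²⁻]/Ksp = (9.87×10^-3)(2.168×10^-4) / 4.571×10^-7 = 4.68

Ω = 4.68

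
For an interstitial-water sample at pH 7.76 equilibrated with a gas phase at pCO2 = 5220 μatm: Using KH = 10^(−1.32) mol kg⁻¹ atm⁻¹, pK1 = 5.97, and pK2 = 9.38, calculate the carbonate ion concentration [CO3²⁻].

[CO3²⁻] = 0.370 mmol/kg

[CO2*] = KH · pCO2 = 10^(−1.32) × 5220×10^-6 = 2.498×10^-4 mol/kg
α₀ = 1/(1 + K1/[H⁺] + K1K2/[H⁺]²) = 1/(1 + 10^+1.79 + 10^+0.17) = 0.01559
DIC = [CO2*]/α₀ = 2.498×10^-4 / 0.01559 = 16.02 mmol/kg
[CO3²⁻] = α₂·DIC; α₂ = 0.02306, so [CO3²⁻] = 0.02306 × 16.02 = 0.370 mmol/kg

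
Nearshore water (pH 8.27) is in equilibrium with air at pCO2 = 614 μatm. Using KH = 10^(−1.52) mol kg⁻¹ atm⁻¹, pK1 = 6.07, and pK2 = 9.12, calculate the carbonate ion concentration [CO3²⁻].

[CO3²⁻] = 0.415 mmol/kg

[CO2*] = KH · pCO2 = 10^(−1.52) × 614×10^-6 = 1.854×10^-5 mol/kg
α₀ = 1/(1 + K1/[H⁺] + K1K2/[H⁺]²) = 1/(1 + 10^+2.20 + 10^+1.35) = 0.005498
DIC = [CO2*]/α₀ = 1.854×10^-5 / 0.005498 = 3.372 mmol/kg
[CO3²⁻] = α₂·DIC; α₂ = 0.1231, so [CO3²⁻] = 0.1231 × 3.372 = 0.415 mmol/kg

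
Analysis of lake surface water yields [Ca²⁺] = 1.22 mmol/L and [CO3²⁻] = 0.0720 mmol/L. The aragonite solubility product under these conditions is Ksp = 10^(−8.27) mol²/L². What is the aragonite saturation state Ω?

Ω = 16.4

Ksp = 10^(−8.27) = 5.370×10^-9
Ω = [Ca²⁺][CO3²⁻]/Ksp = (1.22×10^-3)(0.0720×10^-3) / 5.370×10^-9 = 16.4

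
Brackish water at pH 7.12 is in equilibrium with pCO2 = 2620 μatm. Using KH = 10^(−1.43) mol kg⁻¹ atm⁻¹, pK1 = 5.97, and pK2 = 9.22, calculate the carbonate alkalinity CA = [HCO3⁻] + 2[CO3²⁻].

[CO2*] = KH · pCO2 = 10^(−1.43) × 2620×10^-6 = 9.734×10^-5 mol/kg
α₀ = 1/(1 + K1/[H⁺] + K1K2/[H⁺]²) = 1/(1 + 10^+1.15 + 10^-0.95) = 0.06563
DIC = [CO2*]/α₀ = 9.734×10^-5 / 0.06563 = 1.483 mmol/kg
CA = (α₁ + 2α₂)·DIC = (0.9270 + 2×0.007363) × 1.483 = 1.40 mmol/kg

CA = 1.40 mmol/kg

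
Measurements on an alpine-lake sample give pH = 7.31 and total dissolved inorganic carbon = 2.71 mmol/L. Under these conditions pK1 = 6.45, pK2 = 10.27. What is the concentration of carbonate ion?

α₂ = 1 / (1 + [H⁺]/K2 + [H⁺]²/(K1K2)) = 1 / (1 + 10^+2.96 + 10^+2.10)
   = 1 / (1 + 912.01 + 125.89) = 1/1038.9 = 0.0009626
[CO3²⁻] = α₂ × DIC = 0.0009626 × 2.71 = 0.00261 mmol/L = 2.61 μmol/L

[CO3²⁻] = 2.61 μmol/L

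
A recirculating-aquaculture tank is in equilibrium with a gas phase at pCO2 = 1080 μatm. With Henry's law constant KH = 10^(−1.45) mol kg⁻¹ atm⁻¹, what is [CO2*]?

KH = 10^(−1.45) = 3.548×10^-2 mol kg⁻¹ atm⁻¹
[CO2*] = KH · pCO2 = 3.548×10^-2 × 1080×10^-6 atm = 3.83×10^-5 mol/kg

[CO2*] = 38.3 μmol/kg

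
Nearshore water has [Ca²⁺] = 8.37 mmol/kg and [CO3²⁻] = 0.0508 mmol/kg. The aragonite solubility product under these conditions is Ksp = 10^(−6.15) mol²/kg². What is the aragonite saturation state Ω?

Ω = 0.601

Ksp = 10^(−6.15) = 7.079×10^-7
Ω = [Ca²⁺][CO3²⁻]/Ksp = (8.37×10^-3)(0.0508×10^-3) / 7.079×10^-7 = 0.601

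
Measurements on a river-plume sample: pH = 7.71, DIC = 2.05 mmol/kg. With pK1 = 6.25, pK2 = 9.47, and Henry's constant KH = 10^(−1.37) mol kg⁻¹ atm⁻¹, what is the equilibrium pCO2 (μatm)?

pCO2 = 1580 μatm

α₀ = 1 / (1 + K1/[H⁺] + K1K2/[H⁺]²) = 1 / (1 + 10^+1.46 + 10^-0.30)
   = 1 / (1 + 28.840 + 0.50119) = 1/30.342 = 0.03296
[CO2*] = α₀ × DIC = 0.03296 × 2.05 = 0.06756 mmol/kg
pCO2 = [CO2*]/KH = 6.756×10^-5 / 4.266×10^-2 = 1580 μatm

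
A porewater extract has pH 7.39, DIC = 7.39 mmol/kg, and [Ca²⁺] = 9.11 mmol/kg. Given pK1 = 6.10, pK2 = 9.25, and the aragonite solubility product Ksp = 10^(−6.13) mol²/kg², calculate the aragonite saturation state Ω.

Ω = 1.18

α₂ = 1 / (1 + [H⁺]/K2 + [H⁺]²/(K1K2)) = 1 / (1 + 10^+1.86 + 10^+0.57)
   = 1 / (1 + 72.444 + 3.7154) = 1/77.159 = 0.01296
[CO3²⁻] = α₂ × DIC = 0.01296 × 7.39 = 0.09578 mmol/kg
Ksp = 10^(−6.13) = 7.413×10^-7
Ω = [Ca²⁺][CO3²⁻]/Ksp = (9.11×10^-3)(9.578×10^-5) / 7.413×10^-7 = 1.18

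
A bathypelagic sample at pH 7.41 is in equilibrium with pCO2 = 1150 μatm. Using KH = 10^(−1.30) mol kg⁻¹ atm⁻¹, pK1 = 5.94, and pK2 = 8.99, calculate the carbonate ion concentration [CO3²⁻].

[CO3²⁻] = 0.0447 mmol/kg

[CO2*] = KH · pCO2 = 10^(−1.30) × 1150×10^-6 = 5.764×10^-5 mol/kg
α₀ = 1/(1 + K1/[H⁺] + K1K2/[H⁺]²) = 1/(1 + 10^+1.47 + 10^-0.11) = 0.03196
DIC = [CO2*]/α₀ = 5.764×10^-5 / 0.03196 = 1.803 mmol/kg
[CO3²⁻] = α₂·DIC; α₂ = 0.02481, so [CO3²⁻] = 0.02481 × 1.803 = 0.0447 mmol/kg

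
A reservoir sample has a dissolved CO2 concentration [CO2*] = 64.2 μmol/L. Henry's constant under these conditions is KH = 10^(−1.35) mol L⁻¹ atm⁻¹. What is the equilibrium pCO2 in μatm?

pCO2 = 1440 μatm

KH = 10^(−1.35) = 4.467×10^-2 mol L⁻¹ atm⁻¹
pCO2 = [CO2*]/KH = 64.2×10^-6 / 4.467×10^-2 = 1.44×10^-3 atm = 1440 μatm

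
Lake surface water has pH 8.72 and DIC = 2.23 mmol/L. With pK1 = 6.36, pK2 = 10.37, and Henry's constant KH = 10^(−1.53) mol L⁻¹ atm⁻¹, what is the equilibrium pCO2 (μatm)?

pCO2 = 321 μatm

α₀ = 1 / (1 + K1/[H⁺] + K1K2/[H⁺]²) = 1 / (1 + 10^+2.36 + 10^+0.71)
   = 1 / (1 + 229.09 + 5.1286) = 1/235.22 = 0.004251
[CO2*] = α₀ × DIC = 0.004251 × 2.23 = 0.009481 mmol/L = 9.481 μmol/L
pCO2 = [CO2*]/KH = 9.481×10^-6 / 2.951×10^-2 = 321 μatm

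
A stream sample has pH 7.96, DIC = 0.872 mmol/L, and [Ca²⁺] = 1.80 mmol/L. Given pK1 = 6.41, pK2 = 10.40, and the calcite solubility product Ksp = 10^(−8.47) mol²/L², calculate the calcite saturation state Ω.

Ω = 1.63

α₂ = 1 / (1 + [H⁺]/K2 + [H⁺]²/(K1K2)) = 1 / (1 + 10^+2.44 + 10^+0.89)
   = 1 / (1 + 275.42 + 7.7625) = 1/284.19 = 0.003519
[CO3²⁻] = α₂ × DIC = 0.003519 × 0.872 = 0.003068 mmol/L = 3.068 μmol/L
Ksp = 10^(−8.47) = 3.388×10^-9
Ω = [Ca²⁺][CO3²⁻]/Ksp = (1.80×10^-3)(3.068×10^-6) / 3.388×10^-9 = 1.63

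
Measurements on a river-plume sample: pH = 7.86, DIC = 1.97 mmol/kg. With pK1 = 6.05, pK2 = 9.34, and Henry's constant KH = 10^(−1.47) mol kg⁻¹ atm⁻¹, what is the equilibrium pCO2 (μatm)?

pCO2 = 859 μatm

α₀ = 1 / (1 + K1/[H⁺] + K1K2/[H⁺]²) = 1 / (1 + 10^+1.81 + 10^+0.33)
   = 1 / (1 + 64.565 + 2.1380) = 1/67.703 = 0.01477
[CO2*] = α₀ × DIC = 0.01477 × 1.97 = 0.02910 mmol/kg
pCO2 = [CO2*]/KH = 2.910×10^-5 / 3.388×10^-2 = 859 μatm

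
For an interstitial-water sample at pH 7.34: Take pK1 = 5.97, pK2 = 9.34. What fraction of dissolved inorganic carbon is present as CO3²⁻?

α₂ = 0.00950

α₂ = 1 / (1 + [H⁺]/K2 + [H⁺]²/(K1K2)) = 1 / (1 + 10^+2.00 + 10^+0.63)
   = 1 / (1 + 100.00 + 4.2658) = 1/105.27 = 0.009500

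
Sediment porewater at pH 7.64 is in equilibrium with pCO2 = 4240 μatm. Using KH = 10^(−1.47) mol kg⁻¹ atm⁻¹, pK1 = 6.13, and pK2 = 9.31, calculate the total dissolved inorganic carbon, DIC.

DIC = 4.89 mmol/kg

[CO2*] = KH · pCO2 = 10^(−1.47) × 4240×10^-6 = 1.437×10^-4 mol/kg
α₀ = 1/(1 + K1/[H⁺] + K1K2/[H⁺]²) = 1/(1 + 10^+1.51 + 10^-0.16) = 0.02937
DIC = [CO2*]/α₀ = 1.437×10^-4 / 0.02937 = 4.89 mmol/kg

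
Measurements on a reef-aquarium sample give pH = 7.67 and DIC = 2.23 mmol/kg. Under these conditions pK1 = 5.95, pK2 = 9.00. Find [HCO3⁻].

[HCO3⁻] = 2.09 mmol/kg

α₁ = 1 / (1 + [H⁺]/K1 + K2/[H⁺]) = 1 / (1 + 10^-1.72 + 10^-1.33)
   = 1 / (1 + 0.019055 + 0.046774) = 1/1.0658 = 0.9382
[HCO3⁻] = α₁ × DIC = 0.9382 × 2.23 = 2.09 mmol/kg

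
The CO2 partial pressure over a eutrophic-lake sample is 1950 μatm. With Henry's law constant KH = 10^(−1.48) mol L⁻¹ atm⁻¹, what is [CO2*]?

[CO2*] = 64.6 μmol/L

KH = 10^(−1.48) = 3.311×10^-2 mol L⁻¹ atm⁻¹
[CO2*] = KH · pCO2 = 3.311×10^-2 × 1950×10^-6 atm = 6.46×10^-5 mol/L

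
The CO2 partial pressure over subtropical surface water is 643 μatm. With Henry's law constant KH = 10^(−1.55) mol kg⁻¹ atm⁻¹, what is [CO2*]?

[CO2*] = 18.1 μmol/kg

KH = 10^(−1.55) = 2.818×10^-2 mol kg⁻¹ atm⁻¹
[CO2*] = KH · pCO2 = 2.818×10^-2 × 643×10^-6 atm = 1.81×10^-5 mol/kg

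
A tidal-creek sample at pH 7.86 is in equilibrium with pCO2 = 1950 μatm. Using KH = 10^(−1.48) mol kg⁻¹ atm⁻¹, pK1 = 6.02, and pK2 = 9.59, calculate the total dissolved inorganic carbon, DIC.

DIC = 4.61 mmol/kg

[CO2*] = KH · pCO2 = 10^(−1.48) × 1950×10^-6 = 6.457×10^-5 mol/kg
α₀ = 1/(1 + K1/[H⁺] + K1K2/[H⁺]²) = 1/(1 + 10^+1.84 + 10^+0.11) = 0.01399
DIC = [CO2*]/α₀ = 6.457×10^-5 / 0.01399 = 4.61 mmol/kg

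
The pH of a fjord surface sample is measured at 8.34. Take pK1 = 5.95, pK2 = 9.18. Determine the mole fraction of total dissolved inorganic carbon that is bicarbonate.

α₁ = 1 / (1 + [H⁺]/K1 + K2/[H⁺]) = 1 / (1 + 10^-2.39 + 10^-0.84)
   = 1 / (1 + 0.0040738 + 0.14454) = 1/1.1486 = 0.8706

α₁ = 0.871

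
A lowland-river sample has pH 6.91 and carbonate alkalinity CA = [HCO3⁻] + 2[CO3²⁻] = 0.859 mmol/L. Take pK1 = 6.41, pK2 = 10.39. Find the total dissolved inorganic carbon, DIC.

DIC = 1.13 mmol/L

CA = [HCO3⁻] + 2[CO3²⁻] = (α₁ + 2α₂)·DIC
At pH 6.91: [H⁺]/K1 = 10^-0.50 = 0.31623, K2/[H⁺] = 10^-3.48 = 0.00033113
α₁ = 1/(1 + 0.31623 + 0.00033113) = 1/1.3166 = 0.7596; α₂ = α₁·K2/[H⁺] = 0.0002515
α₁ + 2α₂ = 0.7601
DIC = CA / (α₁ + 2α₂) = 0.859 / 0.7601 = 1.13 mmol/L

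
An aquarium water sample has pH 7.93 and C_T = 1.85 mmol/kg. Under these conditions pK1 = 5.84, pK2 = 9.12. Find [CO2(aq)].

α₀ = 1 / (1 + K1/[H⁺] + K1K2/[H⁺]²) = 1 / (1 + 10^+2.09 + 10^+0.90)
   = 1 / (1 + 123.03 + 7.9433) = 1/131.97 = 0.007577
[CO2*] = α₀ × DIC = 0.007577 × 1.85 = 0.0140 mmol/kg = 14.0 μmol/kg

[CO2*] = 14.0 μmol/kg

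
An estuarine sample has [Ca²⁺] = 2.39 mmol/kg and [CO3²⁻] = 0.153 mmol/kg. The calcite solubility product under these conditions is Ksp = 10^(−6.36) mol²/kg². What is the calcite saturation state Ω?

Ω = 0.838

Ksp = 10^(−6.36) = 4.365×10^-7
Ω = [Ca²⁺][CO3²⁻]/Ksp = (2.39×10^-3)(0.153×10^-3) / 4.365×10^-7 = 0.838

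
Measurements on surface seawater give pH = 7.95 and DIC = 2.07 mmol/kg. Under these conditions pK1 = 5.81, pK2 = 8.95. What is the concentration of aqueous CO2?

α₀ = 1 / (1 + K1/[H⁺] + K1K2/[H⁺]²) = 1 / (1 + 10^+2.14 + 10^+1.14)
   = 1 / (1 + 138.04 + 13.804) = 1/152.84 = 0.006543
[CO2*] = α₀ × DIC = 0.006543 × 2.07 = 0.0135 mmol/kg = 13.5 μmol/kg

[CO2*] = 13.5 μmol/kg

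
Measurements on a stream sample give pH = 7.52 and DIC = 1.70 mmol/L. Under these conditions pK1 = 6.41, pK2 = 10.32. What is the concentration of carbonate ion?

[CO3²⁻] = 2.50 μmol/L

α₂ = 1 / (1 + [H⁺]/K2 + [H⁺]²/(K1K2)) = 1 / (1 + 10^+2.80 + 10^+1.69)
   = 1 / (1 + 630.96 + 48.978) = 1/680.94 = 0.001469
[CO3²⁻] = α₂ × DIC = 0.001469 × 1.70 = 0.00250 mmol/L = 2.50 μmol/L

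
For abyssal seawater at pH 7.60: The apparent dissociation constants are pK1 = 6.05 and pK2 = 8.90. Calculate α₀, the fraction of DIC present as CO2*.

α₀ = 1 / (1 + K1/[H⁺] + K1K2/[H⁺]²) = 1 / (1 + 10^+1.55 + 10^+0.25)
   = 1 / (1 + 35.481 + 1.7783) = 1/38.260 = 0.02614

α₀ = 0.0261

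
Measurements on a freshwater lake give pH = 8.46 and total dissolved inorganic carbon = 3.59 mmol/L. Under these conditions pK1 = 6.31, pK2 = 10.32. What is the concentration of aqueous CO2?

α₀ = 1 / (1 + K1/[H⁺] + K1K2/[H⁺]²) = 1 / (1 + 10^+2.15 + 10^+0.29)
   = 1 / (1 + 141.25 + 1.9498) = 1/144.20 = 0.006935
[CO2*] = α₀ × DIC = 0.006935 × 3.59 = 0.0249 mmol/L

[CO2*] = 0.0249 mmol/L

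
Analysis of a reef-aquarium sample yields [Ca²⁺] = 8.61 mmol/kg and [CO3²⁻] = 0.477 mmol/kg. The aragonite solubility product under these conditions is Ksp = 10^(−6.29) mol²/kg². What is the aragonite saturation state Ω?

Ω = 8.01

Ksp = 10^(−6.29) = 5.129×10^-7
Ω = [Ca²⁺][CO3²⁻]/Ksp = (8.61×10^-3)(0.477×10^-3) / 5.129×10^-7 = 8.01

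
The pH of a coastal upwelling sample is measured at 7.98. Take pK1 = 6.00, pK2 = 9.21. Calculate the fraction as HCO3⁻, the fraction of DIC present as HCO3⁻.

α₁ = 1 / (1 + [H⁺]/K1 + K2/[H⁺]) = 1 / (1 + 10^-1.98 + 10^-1.23)
   = 1 / (1 + 0.010471 + 0.058884) = 1/1.0694 = 0.9351

α₁ = 0.935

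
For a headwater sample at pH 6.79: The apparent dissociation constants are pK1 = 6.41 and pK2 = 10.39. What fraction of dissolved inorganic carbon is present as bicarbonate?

α₁ = 0.706

α₁ = 1 / (1 + [H⁺]/K1 + K2/[H⁺]) = 1 / (1 + 10^-0.38 + 10^-3.60)
   = 1 / (1 + 0.41687 + 0.00025119) = 1/1.4171 = 0.7057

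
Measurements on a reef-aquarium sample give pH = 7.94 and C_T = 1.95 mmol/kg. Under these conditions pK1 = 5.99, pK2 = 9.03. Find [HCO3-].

α₁ = 1 / (1 + [H⁺]/K1 + K2/[H⁺]) = 1 / (1 + 10^-1.95 + 10^-1.09)
   = 1 / (1 + 0.011220 + 0.081283) = 1/1.0925 = 0.9153
[HCO3⁻] = α₁ × DIC = 0.9153 × 1.95 = 1.78 mmol/kg

[HCO3⁻] = 1.78 mmol/kg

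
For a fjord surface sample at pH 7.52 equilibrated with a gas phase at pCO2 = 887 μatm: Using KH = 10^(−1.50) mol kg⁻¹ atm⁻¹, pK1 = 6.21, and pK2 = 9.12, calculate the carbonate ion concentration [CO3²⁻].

[CO2*] = KH · pCO2 = 10^(−1.50) × 887×10^-6 = 2.805×10^-5 mol/kg
α₀ = 1/(1 + K1/[H⁺] + K1K2/[H⁺]²) = 1/(1 + 10^+1.31 + 10^-0.29) = 0.04560
DIC = [CO2*]/α₀ = 2.805×10^-5 / 0.04560 = 0.6151 mmol/kg
[CO3²⁻] = α₂·DIC; α₂ = 0.02339, so [CO3²⁻] = 0.02339 × 0.6151 = 0.0144 mmol/kg = 14.4 μmol/kg

[CO3²⁻] = 14.4 μmol/kg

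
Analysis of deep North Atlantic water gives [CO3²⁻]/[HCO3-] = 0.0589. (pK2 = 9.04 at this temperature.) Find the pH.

From K2 = [H⁺][CO3²⁻]/[HCO3-]:  pH = pK2 + log₁₀([CO3²⁻]/[HCO3-])
log₁₀(0.0589) = -1.230
pH = 9.04 + (-1.230) = 7.81

pH = 7.81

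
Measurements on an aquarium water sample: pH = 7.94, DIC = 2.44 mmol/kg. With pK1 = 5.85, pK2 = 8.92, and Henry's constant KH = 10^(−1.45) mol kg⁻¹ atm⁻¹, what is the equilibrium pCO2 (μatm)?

pCO2 = 502 μatm

α₀ = 1 / (1 + K1/[H⁺] + K1K2/[H⁺]²) = 1 / (1 + 10^+2.09 + 10^+1.11)
   = 1 / (1 + 123.03 + 12.882) = 1/136.91 = 0.007304
[CO2*] = α₀ × DIC = 0.007304 × 2.44 = 0.01782 mmol/kg = 17.82 μmol/kg
pCO2 = [CO2*]/KH = 1.782×10^-5 / 3.548×10^-2 = 502 μatm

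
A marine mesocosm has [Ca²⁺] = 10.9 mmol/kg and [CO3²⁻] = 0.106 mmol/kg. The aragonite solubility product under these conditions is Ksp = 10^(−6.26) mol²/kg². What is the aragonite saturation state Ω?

Ksp = 10^(−6.26) = 5.495×10^-7
Ω = [Ca²⁺][CO3²⁻]/Ksp = (10.9×10^-3)(0.106×10^-3) / 5.495×10^-7 = 2.10

Ω = 2.10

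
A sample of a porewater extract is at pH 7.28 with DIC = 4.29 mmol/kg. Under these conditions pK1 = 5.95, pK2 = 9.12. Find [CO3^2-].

α₂ = 1 / (1 + [H⁺]/K2 + [H⁺]²/(K1K2)) = 1 / (1 + 10^+1.84 + 10^+0.51)
   = 1 / (1 + 69.183 + 3.2359) = 1/73.419 = 0.01362
[CO3²⁻] = α₂ × DIC = 0.01362 × 4.29 = 0.0584 mmol/kg

[CO3²⁻] = 0.0584 mmol/kg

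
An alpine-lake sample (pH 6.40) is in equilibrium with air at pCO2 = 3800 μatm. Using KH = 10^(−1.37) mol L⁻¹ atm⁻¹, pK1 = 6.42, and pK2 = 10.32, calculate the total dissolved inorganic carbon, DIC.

[CO2*] = KH · pCO2 = 10^(−1.37) × 3800×10^-6 = 1.621×10^-4 mol/L
α₀ = 1/(1 + K1/[H⁺] + K1K2/[H⁺]²) = 1/(1 + 10^-0.02 + 10^-3.94) = 0.5115
DIC = [CO2*]/α₀ = 1.621×10^-4 / 0.5115 = 0.317 mmol/L

DIC = 0.317 mmol/L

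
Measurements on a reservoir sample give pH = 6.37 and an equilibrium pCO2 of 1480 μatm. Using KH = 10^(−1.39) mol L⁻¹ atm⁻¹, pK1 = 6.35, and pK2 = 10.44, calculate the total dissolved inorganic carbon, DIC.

DIC = 0.123 mmol/L

[CO2*] = KH · pCO2 = 10^(−1.39) × 1480×10^-6 = 6.029×10^-5 mol/L
α₀ = 1/(1 + K1/[H⁺] + K1K2/[H⁺]²) = 1/(1 + 10^+0.02 + 10^-4.05) = 0.4885
DIC = [CO2*]/α₀ = 6.029×10^-5 / 0.4885 = 0.123 mmol/L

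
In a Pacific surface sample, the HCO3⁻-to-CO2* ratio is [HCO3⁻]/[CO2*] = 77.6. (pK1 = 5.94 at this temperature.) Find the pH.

From K1 = [H⁺][HCO3⁻]/[CO2*]:  pH = pK1 + log₁₀([HCO3⁻]/[CO2*])
log₁₀(77.6) = +1.890
pH = 5.94 + (+1.890) = 7.83

pH = 7.83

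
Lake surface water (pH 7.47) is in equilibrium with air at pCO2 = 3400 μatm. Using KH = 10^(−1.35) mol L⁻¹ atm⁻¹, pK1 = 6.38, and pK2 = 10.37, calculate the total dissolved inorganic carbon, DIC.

DIC = 2.02 mmol/L

[CO2*] = KH · pCO2 = 10^(−1.35) × 3400×10^-6 = 1.519×10^-4 mol/L
α₀ = 1/(1 + K1/[H⁺] + K1K2/[H⁺]²) = 1/(1 + 10^+1.09 + 10^-1.81) = 0.07509
DIC = [CO2*]/α₀ = 1.519×10^-4 / 0.07509 = 2.02 mmol/L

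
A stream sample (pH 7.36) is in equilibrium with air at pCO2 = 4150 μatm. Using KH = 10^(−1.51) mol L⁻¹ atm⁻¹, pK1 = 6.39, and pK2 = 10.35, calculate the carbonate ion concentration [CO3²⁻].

[CO3²⁻] = 1.22 μmol/L

[CO2*] = KH · pCO2 = 10^(−1.51) × 4150×10^-6 = 1.282×10^-4 mol/L
α₀ = 1/(1 + K1/[H⁺] + K1K2/[H⁺]²) = 1/(1 + 10^+0.97 + 10^-2.02) = 0.09669
DIC = [CO2*]/α₀ = 1.282×10^-4 / 0.09669 = 1.326 mmol/L
[CO3²⁻] = α₂·DIC; α₂ = 0.0009234, so [CO3²⁻] = 0.0009234 × 1.326 = 0.00122 mmol/L = 1.22 μmol/L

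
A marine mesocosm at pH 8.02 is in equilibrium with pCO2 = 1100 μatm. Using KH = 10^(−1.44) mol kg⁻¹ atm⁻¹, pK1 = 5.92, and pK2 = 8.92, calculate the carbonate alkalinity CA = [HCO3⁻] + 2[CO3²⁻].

[CO2*] = KH · pCO2 = 10^(−1.44) × 1100×10^-6 = 3.994×10^-5 mol/kg
α₀ = 1/(1 + K1/[H⁺] + K1K2/[H⁺]²) = 1/(1 + 10^+2.10 + 10^+1.20) = 0.007006
DIC = [CO2*]/α₀ = 3.994×10^-5 / 0.007006 = 5.701 mmol/kg
CA = (α₁ + 2α₂)·DIC = (0.8820 + 2×0.1110) × 5.701 = 6.29 mmol/kg

CA = 6.29 mmol/kg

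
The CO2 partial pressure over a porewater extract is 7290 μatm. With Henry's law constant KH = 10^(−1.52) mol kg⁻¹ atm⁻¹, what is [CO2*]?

KH = 10^(−1.52) = 3.020×10^-2 mol kg⁻¹ atm⁻¹
[CO2*] = KH · pCO2 = 3.020×10^-2 × 7290×10^-6 atm = 2.20×10^-4 mol/kg

[CO2*] = 220 μmol/kg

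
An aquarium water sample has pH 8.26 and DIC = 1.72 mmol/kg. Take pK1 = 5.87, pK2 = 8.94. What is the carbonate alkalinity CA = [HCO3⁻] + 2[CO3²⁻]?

CA = [HCO3⁻] + 2[CO3²⁻] = (α₁ + 2α₂)·DIC
At pH 8.26: [H⁺]/K1 = 10^-2.39 = 0.0040738, K2/[H⁺] = 10^-0.68 = 0.20893
α₁ = 1/(1 + 0.0040738 + 0.20893) = 1/1.2130 = 0.8244; α₂ = α₁·K2/[H⁺] = 0.1722
α₁ + 2α₂ = 1.1689
CA = 1.1689 × 1.72 = 2.01 mmol/kg

CA = 2.01 mmol/kg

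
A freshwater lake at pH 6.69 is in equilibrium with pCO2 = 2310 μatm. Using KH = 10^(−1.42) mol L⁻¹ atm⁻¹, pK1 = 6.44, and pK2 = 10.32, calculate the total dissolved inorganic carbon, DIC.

[CO2*] = KH · pCO2 = 10^(−1.42) × 2310×10^-6 = 8.782×10^-5 mol/L
α₀ = 1/(1 + K1/[H⁺] + K1K2/[H⁺]²) = 1/(1 + 10^+0.25 + 10^-3.38) = 0.3599
DIC = [CO2*]/α₀ = 8.782×10^-5 / 0.3599 = 0.244 mmol/L

DIC = 0.244 mmol/L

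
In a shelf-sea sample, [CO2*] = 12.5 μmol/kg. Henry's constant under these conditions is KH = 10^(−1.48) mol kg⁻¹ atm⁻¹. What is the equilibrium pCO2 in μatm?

pCO2 = 377 μatm

KH = 10^(−1.48) = 3.311×10^-2 mol kg⁻¹ atm⁻¹
pCO2 = [CO2*]/KH = 12.5×10^-6 / 3.311×10^-2 = 3.77×10^-4 atm = 377 μatm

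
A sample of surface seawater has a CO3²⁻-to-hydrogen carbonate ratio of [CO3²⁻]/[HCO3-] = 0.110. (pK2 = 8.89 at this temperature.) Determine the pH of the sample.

From K2 = [H⁺][CO3²⁻]/[HCO3-]:  pH = pK2 + log₁₀([CO3²⁻]/[HCO3-])
log₁₀(0.110) = -0.959
pH = 8.89 + (-0.959) = 7.93

pH = 7.93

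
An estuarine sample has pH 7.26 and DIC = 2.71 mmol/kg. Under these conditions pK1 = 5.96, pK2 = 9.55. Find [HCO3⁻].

α₁ = 1 / (1 + [H⁺]/K1 + K2/[H⁺]) = 1 / (1 + 10^-1.30 + 10^-2.29)
   = 1 / (1 + 0.050119 + 0.0051286) = 1/1.0552 = 0.9476
[HCO3⁻] = α₁ × DIC = 0.9476 × 2.71 = 2.57 mmol/kg

[HCO3⁻] = 2.57 mmol/kg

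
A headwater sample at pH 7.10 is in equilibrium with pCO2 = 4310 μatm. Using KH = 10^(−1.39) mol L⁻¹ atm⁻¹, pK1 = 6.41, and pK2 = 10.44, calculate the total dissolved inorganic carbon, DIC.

[CO2*] = KH · pCO2 = 10^(−1.39) × 4310×10^-6 = 1.756×10^-4 mol/L
α₀ = 1/(1 + K1/[H⁺] + K1K2/[H⁺]²) = 1/(1 + 10^+0.69 + 10^-2.65) = 0.1695
DIC = [CO2*]/α₀ = 1.756×10^-4 / 0.1695 = 1.04 mmol/L

DIC = 1.04 mmol/L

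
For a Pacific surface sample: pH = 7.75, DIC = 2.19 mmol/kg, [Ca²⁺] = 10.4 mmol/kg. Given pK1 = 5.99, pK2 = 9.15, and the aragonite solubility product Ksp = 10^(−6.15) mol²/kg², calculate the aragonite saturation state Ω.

α₂ = 1 / (1 + [H⁺]/K2 + [H⁺]²/(K1K2)) = 1 / (1 + 10^+1.40 + 10^-0.36)
   = 1 / (1 + 25.119 + 0.43652) = 1/26.555 = 0.03766
[CO3²⁻] = α₂ × DIC = 0.03766 × 2.19 = 0.08247 mmol/kg
Ksp = 10^(−6.15) = 7.079×10^-7
Ω = [Ca²⁺][CO3²⁻]/Ksp = (10.4×10^-3)(8.247×10^-5) / 7.079×10^-7 = 1.21

Ω = 1.21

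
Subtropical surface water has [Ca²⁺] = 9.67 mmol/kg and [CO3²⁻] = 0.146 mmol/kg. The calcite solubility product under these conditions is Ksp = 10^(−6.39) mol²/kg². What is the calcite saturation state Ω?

Ksp = 10^(−6.39) = 4.074×10^-7
Ω = [Ca²⁺][CO3²⁻]/Ksp = (9.67×10^-3)(0.146×10^-3) / 4.074×10^-7 = 3.47

Ω = 3.47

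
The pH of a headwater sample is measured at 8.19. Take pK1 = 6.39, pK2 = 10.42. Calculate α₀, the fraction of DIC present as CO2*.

α₀ = 1 / (1 + K1/[H⁺] + K1K2/[H⁺]²) = 1 / (1 + 10^+1.80 + 10^-0.43)
   = 1 / (1 + 63.096 + 0.37154) = 1/64.467 = 0.01551

α₀ = 0.0155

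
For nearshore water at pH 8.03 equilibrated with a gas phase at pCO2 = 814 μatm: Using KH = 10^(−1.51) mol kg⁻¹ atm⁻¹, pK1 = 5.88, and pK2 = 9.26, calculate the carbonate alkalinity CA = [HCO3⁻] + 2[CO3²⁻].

CA = 3.97 mmol/kg

[CO2*] = KH · pCO2 = 10^(−1.51) × 814×10^-6 = 2.516×10^-5 mol/kg
α₀ = 1/(1 + K1/[H⁺] + K1K2/[H⁺]²) = 1/(1 + 10^+2.15 + 10^+0.92) = 0.006641
DIC = [CO2*]/α₀ = 2.516×10^-5 / 0.006641 = 3.788 mmol/kg
CA = (α₁ + 2α₂)·DIC = (0.9381 + 2×0.05524) × 3.788 = 3.97 mmol/kg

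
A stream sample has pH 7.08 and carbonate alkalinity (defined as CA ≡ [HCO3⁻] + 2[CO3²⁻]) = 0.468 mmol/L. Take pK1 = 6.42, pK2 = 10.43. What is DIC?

CA = [HCO3⁻] + 2[CO3²⁻] = (α₁ + 2α₂)·DIC
At pH 7.08: [H⁺]/K1 = 10^-0.66 = 0.21878, K2/[H⁺] = 10^-3.35 = 0.00044668
α₁ = 1/(1 + 0.21878 + 0.00044668) = 1/1.2192 = 0.8202; α₂ = α₁·K2/[H⁺] = 0.0003664
α₁ + 2α₂ = 0.8209
DIC = CA / (α₁ + 2α₂) = 0.468 / 0.8209 = 0.570 mmol/L

DIC = 0.570 mmol/L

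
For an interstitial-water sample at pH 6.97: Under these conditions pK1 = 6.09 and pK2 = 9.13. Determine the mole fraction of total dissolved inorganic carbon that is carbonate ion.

α₂ = 0.00608

α₂ = 1 / (1 + [H⁺]/K2 + [H⁺]²/(K1K2)) = 1 / (1 + 10^+2.16 + 10^+1.28)
   = 1 / (1 + 144.54 + 19.055) = 1/164.60 = 0.006075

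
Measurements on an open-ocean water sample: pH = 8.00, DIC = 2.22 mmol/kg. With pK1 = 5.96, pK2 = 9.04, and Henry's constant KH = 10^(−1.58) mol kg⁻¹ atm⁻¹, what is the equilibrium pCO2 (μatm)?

pCO2 = 700 μatm

α₀ = 1 / (1 + K1/[H⁺] + K1K2/[H⁺]²) = 1 / (1 + 10^+2.04 + 10^+1.00)
   = 1 / (1 + 109.65 + 10.000) = 1/120.65 = 0.008289
[CO2*] = α₀ × DIC = 0.008289 × 2.22 = 0.01840 mmol/kg = 18.40 μmol/kg
pCO2 = [CO2*]/KH = 1.840×10^-5 / 2.630×10^-2 = 700 μatm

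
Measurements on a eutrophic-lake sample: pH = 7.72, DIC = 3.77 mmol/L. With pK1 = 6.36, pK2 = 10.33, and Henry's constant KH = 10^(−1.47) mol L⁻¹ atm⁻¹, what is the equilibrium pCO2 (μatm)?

α₀ = 1 / (1 + K1/[H⁺] + K1K2/[H⁺]²) = 1 / (1 + 10^+1.36 + 10^-1.25)
   = 1 / (1 + 22.909 + 0.056234) = 1/23.965 = 0.04173
[CO2*] = α₀ × DIC = 0.04173 × 3.77 = 0.1573 mmol/L
pCO2 = [CO2*]/KH = 1.573×10^-4 / 3.388×10^-2 = 4640 μatm

pCO2 = 4640 μatm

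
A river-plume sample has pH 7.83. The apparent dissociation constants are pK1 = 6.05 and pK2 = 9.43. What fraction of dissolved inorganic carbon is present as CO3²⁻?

α₂ = 0.0241

α₂ = 1 / (1 + [H⁺]/K2 + [H⁺]²/(K1K2)) = 1 / (1 + 10^+1.60 + 10^-0.18)
   = 1 / (1 + 39.811 + 0.66069) = 1/41.471 = 0.02411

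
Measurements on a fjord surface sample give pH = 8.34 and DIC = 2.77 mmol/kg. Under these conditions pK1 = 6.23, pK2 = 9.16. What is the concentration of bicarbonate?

α₁ = 1 / (1 + [H⁺]/K1 + K2/[H⁺]) = 1 / (1 + 10^-2.11 + 10^-0.82)
   = 1 / (1 + 0.0077625 + 0.15136) = 1/1.1591 = 0.8627
[HCO3⁻] = α₁ × DIC = 0.8627 × 2.77 = 2.39 mmol/kg

[HCO3⁻] = 2.39 mmol/kg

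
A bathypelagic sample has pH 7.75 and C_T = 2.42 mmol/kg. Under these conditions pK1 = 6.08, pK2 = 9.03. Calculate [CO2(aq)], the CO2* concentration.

[CO2*] = 0.0482 mmol/kg

α₀ = 1 / (1 + K1/[H⁺] + K1K2/[H⁺]²) = 1 / (1 + 10^+1.67 + 10^+0.39)
   = 1 / (1 + 46.774 + 2.4547) = 1/50.228 = 0.01991
[CO2*] = α₀ × DIC = 0.01991 × 2.42 = 0.0482 mmol/kg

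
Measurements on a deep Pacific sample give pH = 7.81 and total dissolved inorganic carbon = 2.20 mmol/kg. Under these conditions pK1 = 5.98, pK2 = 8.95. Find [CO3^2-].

[CO3²⁻] = 0.147 mmol/kg

α₂ = 1 / (1 + [H⁺]/K2 + [H⁺]²/(K1K2)) = 1 / (1 + 10^+1.14 + 10^-0.69)
   = 1 / (1 + 13.804 + 0.20417) = 1/15.008 = 0.06663
[CO3²⁻] = α₂ × DIC = 0.06663 × 2.20 = 0.147 mmol/kg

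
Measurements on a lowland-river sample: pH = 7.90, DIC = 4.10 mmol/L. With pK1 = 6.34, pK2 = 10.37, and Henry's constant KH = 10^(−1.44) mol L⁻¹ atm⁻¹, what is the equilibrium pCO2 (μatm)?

pCO2 = 3020 μatm

α₀ = 1 / (1 + K1/[H⁺] + K1K2/[H⁺]²) = 1 / (1 + 10^+1.56 + 10^-0.91)
   = 1 / (1 + 36.308 + 0.12303) = 1/37.431 = 0.02672
[CO2*] = α₀ × DIC = 0.02672 × 4.10 = 0.1095 mmol/L
pCO2 = [CO2*]/KH = 1.095×10^-4 / 3.631×10^-2 = 3020 μatm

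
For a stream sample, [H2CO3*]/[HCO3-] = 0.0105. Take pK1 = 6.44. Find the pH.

pH = 8.42

From K1 = [H⁺][HCO3-]/[H2CO3*]:  pH = pK1 − log₁₀([H2CO3*]/[HCO3-])
log₁₀(0.0105) = -1.979
pH = 6.44 − (-1.979) = 8.42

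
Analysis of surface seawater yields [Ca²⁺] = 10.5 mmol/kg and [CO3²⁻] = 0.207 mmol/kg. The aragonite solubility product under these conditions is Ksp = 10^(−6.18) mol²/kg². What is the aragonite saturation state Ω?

Ksp = 10^(−6.18) = 6.607×10^-7
Ω = [Ca²⁺][CO3²⁻]/Ksp = (10.5×10^-3)(0.207×10^-3) / 6.607×10^-7 = 3.29

Ω = 3.29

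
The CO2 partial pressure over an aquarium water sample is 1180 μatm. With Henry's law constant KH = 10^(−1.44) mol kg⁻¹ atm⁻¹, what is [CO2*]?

KH = 10^(−1.44) = 3.631×10^-2 mol kg⁻¹ atm⁻¹
[CO2*] = KH · pCO2 = 3.631×10^-2 × 1180×10^-6 atm = 4.28×10^-5 mol/kg

[CO2*] = 42.8 μmol/kg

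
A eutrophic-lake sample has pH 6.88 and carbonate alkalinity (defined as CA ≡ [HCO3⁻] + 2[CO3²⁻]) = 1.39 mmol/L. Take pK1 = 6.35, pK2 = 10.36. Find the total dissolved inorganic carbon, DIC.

DIC = 1.80 mmol/L

CA = [HCO3⁻] + 2[CO3²⁻] = (α₁ + 2α₂)·DIC
At pH 6.88: [H⁺]/K1 = 10^-0.53 = 0.29512, K2/[H⁺] = 10^-3.48 = 0.00033113
α₁ = 1/(1 + 0.29512 + 0.00033113) = 1/1.2955 = 0.7719; α₂ = α₁·K2/[H⁺] = 0.0002556
α₁ + 2α₂ = 0.7724
DIC = CA / (α₁ + 2α₂) = 1.39 / 0.7724 = 1.80 mmol/L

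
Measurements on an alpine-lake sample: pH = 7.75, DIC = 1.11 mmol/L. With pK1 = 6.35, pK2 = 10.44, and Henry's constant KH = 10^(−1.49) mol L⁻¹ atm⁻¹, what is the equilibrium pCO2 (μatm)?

α₀ = 1 / (1 + K1/[H⁺] + K1K2/[H⁺]²) = 1 / (1 + 10^+1.40 + 10^-1.29)
   = 1 / (1 + 25.119 + 0.051286) = 1/26.170 = 0.03821
[CO2*] = α₀ × DIC = 0.03821 × 1.11 = 0.04241 mmol/L
pCO2 = [CO2*]/KH = 4.241×10^-5 / 3.236×10^-2 = 1310 μatm

pCO2 = 1310 μatm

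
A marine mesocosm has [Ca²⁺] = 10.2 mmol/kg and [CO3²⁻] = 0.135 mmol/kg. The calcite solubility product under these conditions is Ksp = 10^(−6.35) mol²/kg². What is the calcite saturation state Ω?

Ω = 3.08

Ksp = 10^(−6.35) = 4.467×10^-7
Ω = [Ca²⁺][CO3²⁻]/Ksp = (10.2×10^-3)(0.135×10^-3) / 4.467×10^-7 = 3.08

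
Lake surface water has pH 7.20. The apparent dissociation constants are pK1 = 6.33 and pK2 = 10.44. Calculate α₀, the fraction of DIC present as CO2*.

α₀ = 1 / (1 + K1/[H⁺] + K1K2/[H⁺]²) = 1 / (1 + 10^+0.87 + 10^-2.37)
   = 1 / (1 + 7.4131 + 0.0042658) = 1/8.4174 = 0.1188

α₀ = 0.119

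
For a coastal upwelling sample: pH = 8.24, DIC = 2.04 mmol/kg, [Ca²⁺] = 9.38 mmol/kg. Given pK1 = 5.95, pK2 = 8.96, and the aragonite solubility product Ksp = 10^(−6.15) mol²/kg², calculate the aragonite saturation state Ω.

α₂ = 1 / (1 + [H⁺]/K2 + [H⁺]²/(K1K2)) = 1 / (1 + 10^+0.72 + 10^-1.57)
   = 1 / (1 + 5.2481 + 0.026915) = 1/6.2750 = 0.1594
[CO3²⁻] = α₂ × DIC = 0.1594 × 2.04 = 0.3251 mmol/kg
Ksp = 10^(−6.15) = 7.079×10^-7
Ω = [Ca²⁺][CO3²⁻]/Ksp = (9.38×10^-3)(3.251×10^-4) / 7.079×10^-7 = 4.31

Ω = 4.31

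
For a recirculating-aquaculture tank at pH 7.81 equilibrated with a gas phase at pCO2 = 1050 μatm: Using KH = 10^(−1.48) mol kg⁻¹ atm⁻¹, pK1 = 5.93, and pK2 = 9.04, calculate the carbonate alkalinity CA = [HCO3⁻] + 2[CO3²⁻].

[CO2*] = KH · pCO2 = 10^(−1.48) × 1050×10^-6 = 3.477×10^-5 mol/kg
α₀ = 1/(1 + K1/[H⁺] + K1K2/[H⁺]²) = 1/(1 + 10^+1.88 + 10^+0.65) = 0.01230
DIC = [CO2*]/α₀ = 3.477×10^-5 / 0.01230 = 2.828 mmol/kg
CA = (α₁ + 2α₂)·DIC = (0.9328 + 2×0.05493) × 2.828 = 2.95 mmol/kg

CA = 2.95 mmol/kg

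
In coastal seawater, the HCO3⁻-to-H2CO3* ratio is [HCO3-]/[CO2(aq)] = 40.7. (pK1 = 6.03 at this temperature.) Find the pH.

From K1 = [H⁺][HCO3-]/[CO2(aq)]:  pH = pK1 + log₁₀([HCO3-]/[CO2(aq)])
log₁₀(40.7) = +1.610
pH = 6.03 + (+1.610) = 7.64

pH = 7.64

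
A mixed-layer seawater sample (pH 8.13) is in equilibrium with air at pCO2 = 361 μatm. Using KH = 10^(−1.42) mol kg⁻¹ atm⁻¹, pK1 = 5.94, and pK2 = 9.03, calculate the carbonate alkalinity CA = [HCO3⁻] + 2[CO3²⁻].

[CO2*] = KH · pCO2 = 10^(−1.42) × 361×10^-6 = 1.372×10^-5 mol/kg
α₀ = 1/(1 + K1/[H⁺] + K1K2/[H⁺]²) = 1/(1 + 10^+2.19 + 10^+1.29) = 0.005702
DIC = [CO2*]/α₀ = 1.372×10^-5 / 0.005702 = 2.407 mmol/kg
CA = (α₁ + 2α₂)·DIC = (0.8831 + 2×0.1112) × 2.407 = 2.66 mmol/kg

CA = 2.66 mmol/kg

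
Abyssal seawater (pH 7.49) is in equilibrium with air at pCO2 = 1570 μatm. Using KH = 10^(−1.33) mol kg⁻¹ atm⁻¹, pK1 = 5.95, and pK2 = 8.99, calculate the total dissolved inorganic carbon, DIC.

[CO2*] = KH · pCO2 = 10^(−1.33) × 1570×10^-6 = 7.343×10^-5 mol/kg
α₀ = 1/(1 + K1/[H⁺] + K1K2/[H⁺]²) = 1/(1 + 10^+1.54 + 10^+0.04) = 0.02720
DIC = [CO2*]/α₀ = 7.343×10^-5 / 0.02720 = 2.70 mmol/kg

DIC = 2.70 mmol/kg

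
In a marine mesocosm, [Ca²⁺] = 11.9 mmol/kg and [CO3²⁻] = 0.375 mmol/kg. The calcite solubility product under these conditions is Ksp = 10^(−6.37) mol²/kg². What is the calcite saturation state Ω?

Ω = 10.5

Ksp = 10^(−6.37) = 4.266×10^-7
Ω = [Ca²⁺][CO3²⁻]/Ksp = (11.9×10^-3)(0.375×10^-3) / 4.266×10^-7 = 10.5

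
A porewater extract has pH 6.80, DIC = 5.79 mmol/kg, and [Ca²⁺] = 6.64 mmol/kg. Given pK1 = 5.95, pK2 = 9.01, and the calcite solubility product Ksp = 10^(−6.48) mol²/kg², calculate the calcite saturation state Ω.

Ω = 0.624

α₂ = 1 / (1 + [H⁺]/K2 + [H⁺]²/(K1K2)) = 1 / (1 + 10^+2.21 + 10^+1.36)
   = 1 / (1 + 162.18 + 22.909) = 1/186.09 = 0.005374
[CO3²⁻] = α₂ × DIC = 0.005374 × 5.79 = 0.03111 mmol/kg
Ksp = 10^(−6.48) = 3.311×10^-7
Ω = [Ca²⁺][CO3²⁻]/Ksp = (6.64×10^-3)(3.111×10^-5) / 3.311×10^-7 = 0.624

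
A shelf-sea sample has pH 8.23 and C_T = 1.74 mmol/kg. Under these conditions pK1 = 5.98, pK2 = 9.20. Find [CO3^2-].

α₂ = 1 / (1 + [H⁺]/K2 + [H⁺]²/(K1K2)) = 1 / (1 + 10^+0.97 + 10^-1.28)
   = 1 / (1 + 9.3325 + 0.052481) = 1/10.385 = 0.09629
[CO3²⁻] = α₂ × DIC = 0.09629 × 1.74 = 0.168 mmol/kg

[CO3²⁻] = 0.168 mmol/kg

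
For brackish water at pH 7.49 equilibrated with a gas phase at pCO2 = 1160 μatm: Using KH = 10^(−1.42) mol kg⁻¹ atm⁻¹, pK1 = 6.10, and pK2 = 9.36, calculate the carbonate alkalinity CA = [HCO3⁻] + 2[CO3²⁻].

CA = 1.11 mmol/kg

[CO2*] = KH · pCO2 = 10^(−1.42) × 1160×10^-6 = 4.410×10^-5 mol/kg
α₀ = 1/(1 + K1/[H⁺] + K1K2/[H⁺]²) = 1/(1 + 10^+1.39 + 10^-0.48) = 0.03864
DIC = [CO2*]/α₀ = 4.410×10^-5 / 0.03864 = 1.141 mmol/kg
CA = (α₁ + 2α₂)·DIC = (0.9486 + 2×0.01280) × 1.141 = 1.11 mmol/kg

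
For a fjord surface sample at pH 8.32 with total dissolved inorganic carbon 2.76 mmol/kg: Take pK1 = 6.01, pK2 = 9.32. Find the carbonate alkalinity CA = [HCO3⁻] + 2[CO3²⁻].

CA = 3.00 mmol/kg

CA = [HCO3⁻] + 2[CO3²⁻] = (α₁ + 2α₂)·DIC
At pH 8.32: [H⁺]/K1 = 10^-2.31 = 0.0048978, K2/[H⁺] = 10^-1.00 = 0.10000
α₁ = 1/(1 + 0.0048978 + 0.10000) = 1/1.1049 = 0.9051; α₂ = α₁·K2/[H⁺] = 0.09051
α₁ + 2α₂ = 1.0861
CA = 1.0861 × 2.76 = 3.00 mmol/kg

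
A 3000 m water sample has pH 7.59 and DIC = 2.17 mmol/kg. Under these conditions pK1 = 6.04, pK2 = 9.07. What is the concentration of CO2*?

α₀ = 1 / (1 + K1/[H⁺] + K1K2/[H⁺]²) = 1 / (1 + 10^+1.55 + 10^+0.07)
   = 1 / (1 + 35.481 + 1.1749) = 1/37.656 = 0.02656
[CO2*] = α₀ × DIC = 0.02656 × 2.17 = 0.0576 mmol/kg

[CO2*] = 0.0576 mmol/kg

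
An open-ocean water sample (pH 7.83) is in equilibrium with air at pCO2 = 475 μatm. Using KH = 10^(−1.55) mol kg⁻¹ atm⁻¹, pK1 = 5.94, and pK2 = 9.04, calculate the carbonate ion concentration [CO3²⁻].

[CO2*] = KH · pCO2 = 10^(−1.55) × 475×10^-6 = 1.339×10^-5 mol/kg
α₀ = 1/(1 + K1/[H⁺] + K1K2/[H⁺]²) = 1/(1 + 10^+1.89 + 10^+0.68) = 0.01199
DIC = [CO2*]/α₀ = 1.339×10^-5 / 0.01199 = 1.117 mmol/kg
[CO3²⁻] = α₂·DIC; α₂ = 0.05738, so [CO3²⁻] = 0.05738 × 1.117 = 0.0641 mmol/kg

[CO3²⁻] = 0.0641 mmol/kg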